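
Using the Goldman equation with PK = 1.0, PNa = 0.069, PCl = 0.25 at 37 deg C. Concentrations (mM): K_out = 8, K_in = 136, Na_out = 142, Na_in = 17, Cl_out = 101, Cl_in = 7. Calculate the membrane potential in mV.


Vm = (RT/F)*ln((PK*Ko + PNa*Nao + PCl*Cli)/(PK*Ki + PNa*Nai + PCl*Clo))
Numer = 19.548, Denom = 162.423
Vm = -56.59 mV


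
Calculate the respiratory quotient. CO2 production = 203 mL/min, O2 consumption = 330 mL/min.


RQ = VCO2 / VO2
RQ = 203 / 330
RQ = 0.6152


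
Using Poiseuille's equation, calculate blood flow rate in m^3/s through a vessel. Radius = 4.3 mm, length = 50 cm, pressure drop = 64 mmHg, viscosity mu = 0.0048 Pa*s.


Q = pi*r^4*dP / (8*mu*L)
r = 0.0043 m, L = 0.5 m
dP = 64 mmHg = 8532.608 Pa
Q = 4.7731e-04 m^3/s


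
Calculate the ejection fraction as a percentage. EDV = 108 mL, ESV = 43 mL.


SV = EDV - ESV = 108 - 43 = 65 mL
EF = SV/EDV * 100 = 65/108 * 100
EF = 60.19%


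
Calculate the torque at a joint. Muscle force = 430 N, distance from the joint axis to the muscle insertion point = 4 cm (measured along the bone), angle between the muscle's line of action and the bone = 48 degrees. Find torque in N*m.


Torque = F * d * sin(theta)   (moment arm = d*sin(theta))
d = 4 cm = 0.04 m
Torque = 430 * 0.04 * sin(48)
Torque = 12.78 N*m


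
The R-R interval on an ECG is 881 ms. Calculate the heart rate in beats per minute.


HR = 60 / RR_interval(s)
RR = 881 ms = 0.881 s
HR = 60 / 0.881 = 68.1 bpm


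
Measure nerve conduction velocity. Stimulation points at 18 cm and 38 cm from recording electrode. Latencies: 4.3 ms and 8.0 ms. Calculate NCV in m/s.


Distance = (38 - 18) / 100 = 0.2 m
dt = (8.0 - 4.3) / 1000 = 0.0037 s
NCV = dist / dt = 54.05 m/s


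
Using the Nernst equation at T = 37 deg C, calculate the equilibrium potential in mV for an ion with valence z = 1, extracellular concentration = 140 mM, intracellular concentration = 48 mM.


E = (RT/(zF)) * ln(C_out/C_in)
T = 37 + 273.15 = 310.15 K
E = (8.314 * 310.15 / (1 * 96485)) * ln(140/48)
E = 28.61 mV


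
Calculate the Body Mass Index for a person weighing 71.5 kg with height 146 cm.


BMI = weight / height^2
height = 146 cm = 1.46 m
BMI = 71.5 / 1.46^2
BMI = 33.54 kg/m^2


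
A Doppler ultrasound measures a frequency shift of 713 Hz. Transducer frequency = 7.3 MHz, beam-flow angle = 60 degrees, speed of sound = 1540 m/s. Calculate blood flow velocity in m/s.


v = fd * c / (2 * f0 * cos(theta))
v = 713 * 1540 / (2 * 7.3000e+06 * cos(60))
v = 0.1504 m/s


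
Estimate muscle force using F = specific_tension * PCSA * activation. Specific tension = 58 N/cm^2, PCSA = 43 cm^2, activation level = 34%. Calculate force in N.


F = sigma * PCSA * activation
F = 58 * 43 * 0.34
F = 848 N


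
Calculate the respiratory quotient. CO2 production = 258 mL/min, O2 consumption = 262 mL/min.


RQ = VCO2 / VO2
RQ = 258 / 262
RQ = 0.9847


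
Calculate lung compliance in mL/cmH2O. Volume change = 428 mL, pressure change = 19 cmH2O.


C = dV / dP
C = 428 / 19
C = 22.53 mL/cmH2O


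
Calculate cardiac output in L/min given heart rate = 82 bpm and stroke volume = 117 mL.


CO = HR * SV
CO = 82 * 117 / 1000
CO = 9.594 L/min


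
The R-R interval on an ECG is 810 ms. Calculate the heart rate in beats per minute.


HR = 60 / RR_interval(s)
RR = 810 ms = 0.81 s
HR = 60 / 0.81 = 74.07 bpm


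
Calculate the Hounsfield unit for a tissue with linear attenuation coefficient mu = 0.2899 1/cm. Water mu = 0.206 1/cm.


HU = ((mu_tissue - mu_water) / mu_water) * 1000
HU = ((0.2899 - 0.206) / 0.206) * 1000
HU = 407.3


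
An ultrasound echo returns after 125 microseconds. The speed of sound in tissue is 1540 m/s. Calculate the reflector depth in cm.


depth = c * t / 2
t = 125 us = 1.2500e-04 s
depth = 1540 * 1.2500e-04 / 2
depth = 0.09625 m = 9.625 cm


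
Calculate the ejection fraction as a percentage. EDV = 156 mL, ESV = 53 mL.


SV = EDV - ESV = 156 - 53 = 103 mL
EF = SV/EDV * 100 = 103/156 * 100
EF = 66.03%


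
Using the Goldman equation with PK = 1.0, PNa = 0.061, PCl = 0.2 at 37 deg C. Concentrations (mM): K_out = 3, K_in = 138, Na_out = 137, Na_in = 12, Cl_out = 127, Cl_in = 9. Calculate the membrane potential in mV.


Vm = (RT/F)*ln((PK*Ko + PNa*Nao + PCl*Cli)/(PK*Ki + PNa*Nai + PCl*Clo))
Numer = 13.157, Denom = 164.132
Vm = -67.45 mV


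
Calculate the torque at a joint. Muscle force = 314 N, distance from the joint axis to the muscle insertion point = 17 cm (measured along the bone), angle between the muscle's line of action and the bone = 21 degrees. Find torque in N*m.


Torque = F * d * sin(theta)   (moment arm = d*sin(theta))
d = 17 cm = 0.17 m
Torque = 314 * 0.17 * sin(21)
Torque = 19.13 N*m


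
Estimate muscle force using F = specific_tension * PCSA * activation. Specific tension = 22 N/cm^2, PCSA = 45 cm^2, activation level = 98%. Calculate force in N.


F = sigma * PCSA * activation
F = 22 * 45 * 0.98
F = 970.2 N


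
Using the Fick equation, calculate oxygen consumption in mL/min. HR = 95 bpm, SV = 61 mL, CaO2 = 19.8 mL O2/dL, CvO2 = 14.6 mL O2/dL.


CO = HR*SV = 95*61/1000 = 5.795 L/min
a-v O2 diff = 19.8 - 14.6 = 5.2 mL/dL
VO2 = CO * (CaO2-CvO2) * 10 dL/L
VO2 = 5.795 * 5.2 * 10
VO2 = 301.3 mL/min


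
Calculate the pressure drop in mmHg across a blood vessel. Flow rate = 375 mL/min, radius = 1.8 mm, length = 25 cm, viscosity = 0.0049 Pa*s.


dP = 8*mu*L*Q / (pi*r^4)
Q = 375 mL/min = 6.25e-06 m^3/s
dP = 1857.23 Pa = 1857.23 / 133.322 mmHg = 13.93 mmHg


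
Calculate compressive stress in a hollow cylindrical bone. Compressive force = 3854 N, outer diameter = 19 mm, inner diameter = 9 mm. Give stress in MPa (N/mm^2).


A = pi*(r_o^2 - r_i^2)
r_o = 9.5 mm, r_i = 4.5 mm
A = 219.911 mm^2
sigma = F/A = 3854 / 219.911
sigma = 17.53 MPa


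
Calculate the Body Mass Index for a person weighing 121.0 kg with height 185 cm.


BMI = weight / height^2
height = 185 cm = 1.85 m
BMI = 121.0 / 1.85^2
BMI = 35.35 kg/m^2


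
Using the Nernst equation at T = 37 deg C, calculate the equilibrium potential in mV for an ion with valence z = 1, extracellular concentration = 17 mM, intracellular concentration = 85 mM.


E = (RT/(zF)) * ln(C_out/C_in)
T = 37 + 273.15 = 310.15 K
E = (8.314 * 310.15 / (1 * 96485)) * ln(17/85)
E = -43.01 mV


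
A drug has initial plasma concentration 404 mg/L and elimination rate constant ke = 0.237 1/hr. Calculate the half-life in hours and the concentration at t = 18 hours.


t_half = ln(2) / ke = 0.693147 / 0.237 = 2.925 hr
C(t) = C0 * exp(-ke*t) = 404 * exp(-0.237*18)
C(18) = 5.671 mg/L


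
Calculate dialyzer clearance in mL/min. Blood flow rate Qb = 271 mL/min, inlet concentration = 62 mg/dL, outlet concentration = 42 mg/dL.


K = Qb * (Cb_in - Cb_out) / Cb_in
K = 271 * (62 - 42) / 62
K = 87.42 mL/min


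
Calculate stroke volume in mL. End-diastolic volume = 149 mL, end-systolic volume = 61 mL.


SV = EDV - ESV
SV = 149 - 61
SV = 88 mL


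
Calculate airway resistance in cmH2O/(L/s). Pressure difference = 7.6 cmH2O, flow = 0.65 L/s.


R = dP / flow
R = 7.6 / 0.65
R = 11.69 cmH2O/(L/s)


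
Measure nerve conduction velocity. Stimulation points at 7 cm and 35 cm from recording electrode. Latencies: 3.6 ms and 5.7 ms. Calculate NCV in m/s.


Distance = (35 - 7) / 100 = 0.28 m
dt = (5.7 - 3.6) / 1000 = 0.0021 s
NCV = dist / dt = 133.3 m/s


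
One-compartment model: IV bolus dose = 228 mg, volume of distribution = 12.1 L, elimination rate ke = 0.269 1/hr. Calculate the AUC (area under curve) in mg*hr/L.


C0 = Dose/Vd = 228/12.1 = 18.843 mg/L
AUC = C0/ke = 18.843/0.269
AUC = 70.05 mg*hr/L


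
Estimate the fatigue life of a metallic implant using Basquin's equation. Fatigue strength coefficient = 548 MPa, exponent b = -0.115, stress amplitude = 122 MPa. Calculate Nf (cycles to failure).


sigma_a = sigma_f' * (2Nf)^b
2Nf = (sigma_a/sigma_f')^(1/b)
2Nf = (122/548)^(1/-0.115)
2Nf = 471220.01
Nf = 2.356e+05


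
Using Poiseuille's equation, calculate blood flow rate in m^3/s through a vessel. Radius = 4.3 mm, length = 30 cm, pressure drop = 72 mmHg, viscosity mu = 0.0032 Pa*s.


Q = pi*r^4*dP / (8*mu*L)
r = 0.0043 m, L = 0.3 m
dP = 72 mmHg = 9599.184 Pa
Q = 0.001342 m^3/s


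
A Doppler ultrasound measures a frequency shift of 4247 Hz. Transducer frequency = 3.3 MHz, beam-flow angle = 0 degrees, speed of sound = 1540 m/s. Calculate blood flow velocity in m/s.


v = fd * c / (2 * f0 * cos(theta))
v = 4247 * 1540 / (2 * 3.3000e+06 * cos(0))
v = 0.991 m/s


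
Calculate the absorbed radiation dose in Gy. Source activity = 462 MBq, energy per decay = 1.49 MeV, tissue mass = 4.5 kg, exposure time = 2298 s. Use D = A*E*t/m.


A = 462 MBq = 4.6200e+08 Bq
E = 1.49 MeV = 2.38698e-13 J
D = A*E*t/m = 4.6200e+08*2.38698e-13*2298/4.5
D = 0.05632 Gy


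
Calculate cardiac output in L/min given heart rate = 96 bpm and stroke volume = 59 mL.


CO = HR * SV
CO = 96 * 59 / 1000
CO = 5.664 L/min


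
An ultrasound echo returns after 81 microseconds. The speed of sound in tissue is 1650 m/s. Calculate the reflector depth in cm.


depth = c * t / 2
t = 81 us = 8.1000e-05 s
depth = 1650 * 8.1000e-05 / 2
depth = 0.066825 m = 6.6825 cm


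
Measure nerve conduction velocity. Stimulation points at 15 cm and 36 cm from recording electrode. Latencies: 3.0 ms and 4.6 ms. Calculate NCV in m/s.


Distance = (36 - 15) / 100 = 0.21 m
dt = (4.6 - 3.0) / 1000 = 0.0016 s
NCV = dist / dt = 131.3 m/s


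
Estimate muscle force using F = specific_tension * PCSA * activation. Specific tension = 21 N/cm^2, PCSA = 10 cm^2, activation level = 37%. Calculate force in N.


F = sigma * PCSA * activation
F = 21 * 10 * 0.37
F = 77.7 N


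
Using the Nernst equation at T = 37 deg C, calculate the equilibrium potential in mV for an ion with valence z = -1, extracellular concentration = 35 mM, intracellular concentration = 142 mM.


E = (RT/(zF)) * ln(C_out/C_in)
T = 37 + 273.15 = 310.15 K
E = (8.314 * 310.15 / (-1 * 96485)) * ln(35/142)
E = 37.43 mV


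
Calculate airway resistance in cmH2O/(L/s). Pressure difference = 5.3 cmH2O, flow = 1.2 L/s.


R = dP / flow
R = 5.3 / 1.2
R = 4.417 cmH2O/(L/s)


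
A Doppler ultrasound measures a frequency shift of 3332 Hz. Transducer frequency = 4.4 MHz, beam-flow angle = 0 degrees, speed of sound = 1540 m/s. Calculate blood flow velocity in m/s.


v = fd * c / (2 * f0 * cos(theta))
v = 3332 * 1540 / (2 * 4.4000e+06 * cos(0))
v = 0.5831 m/s


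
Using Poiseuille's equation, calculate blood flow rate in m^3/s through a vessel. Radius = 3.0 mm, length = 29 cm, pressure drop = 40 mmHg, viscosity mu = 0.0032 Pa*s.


Q = pi*r^4*dP / (8*mu*L)
r = 0.003 m, L = 0.29 m
dP = 40 mmHg = 5332.88 Pa
Q = 1.8279e-04 m^3/s


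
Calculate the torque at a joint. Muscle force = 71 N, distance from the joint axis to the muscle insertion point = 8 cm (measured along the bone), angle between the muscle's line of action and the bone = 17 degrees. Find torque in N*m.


Torque = F * d * sin(theta)   (moment arm = d*sin(theta))
d = 8 cm = 0.08 m
Torque = 71 * 0.08 * sin(17)
Torque = 1.661 N*m


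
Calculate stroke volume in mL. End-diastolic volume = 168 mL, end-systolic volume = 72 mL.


SV = EDV - ESV
SV = 168 - 72
SV = 96 mL


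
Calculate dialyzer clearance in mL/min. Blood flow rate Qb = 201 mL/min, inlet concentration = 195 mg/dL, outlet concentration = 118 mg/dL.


K = Qb * (Cb_in - Cb_out) / Cb_in
K = 201 * (195 - 118) / 195
K = 79.37 mL/min


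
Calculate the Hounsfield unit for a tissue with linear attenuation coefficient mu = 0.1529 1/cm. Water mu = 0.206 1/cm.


HU = ((mu_tissue - mu_water) / mu_water) * 1000
HU = ((0.1529 - 0.206) / 0.206) * 1000
HU = -257.8


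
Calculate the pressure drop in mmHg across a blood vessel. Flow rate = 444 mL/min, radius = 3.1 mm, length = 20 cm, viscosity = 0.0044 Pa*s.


dP = 8*mu*L*Q / (pi*r^4)
Q = 444 mL/min = 7.4e-06 m^3/s
dP = 179.559 Pa = 179.559 / 133.322 mmHg = 1.347 mmHg


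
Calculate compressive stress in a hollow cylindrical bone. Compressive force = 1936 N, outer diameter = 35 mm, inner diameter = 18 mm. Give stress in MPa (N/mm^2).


A = pi*(r_o^2 - r_i^2)
r_o = 17.5 mm, r_i = 9 mm
A = 707.644 mm^2
sigma = F/A = 1936 / 707.644
sigma = 2.736 MPa


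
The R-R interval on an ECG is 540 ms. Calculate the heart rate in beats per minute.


HR = 60 / RR_interval(s)
RR = 540 ms = 0.54 s
HR = 60 / 0.54 = 111.1 bpm


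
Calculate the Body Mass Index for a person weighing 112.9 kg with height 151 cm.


BMI = weight / height^2
height = 151 cm = 1.51 m
BMI = 112.9 / 1.51^2
BMI = 49.52 kg/m^2


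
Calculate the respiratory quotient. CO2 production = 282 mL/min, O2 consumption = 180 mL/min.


RQ = VCO2 / VO2
RQ = 282 / 180
RQ = 1.567


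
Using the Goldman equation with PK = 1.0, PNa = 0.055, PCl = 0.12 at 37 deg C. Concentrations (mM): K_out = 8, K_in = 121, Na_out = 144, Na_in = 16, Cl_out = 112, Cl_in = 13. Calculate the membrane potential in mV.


Vm = (RT/F)*ln((PK*Ko + PNa*Nao + PCl*Cli)/(PK*Ki + PNa*Nai + PCl*Clo))
Numer = 17.48, Denom = 135.32
Vm = -54.7 mV


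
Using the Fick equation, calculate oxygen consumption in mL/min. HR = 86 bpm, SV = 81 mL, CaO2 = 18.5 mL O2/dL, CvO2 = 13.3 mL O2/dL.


CO = HR*SV = 86*81/1000 = 6.966 L/min
a-v O2 diff = 18.5 - 13.3 = 5.2 mL/dL
VO2 = CO * (CaO2-CvO2) * 10 dL/L
VO2 = 6.966 * 5.2 * 10
VO2 = 362.2 mL/min


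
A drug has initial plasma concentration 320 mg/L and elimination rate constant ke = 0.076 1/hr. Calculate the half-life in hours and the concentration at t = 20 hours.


t_half = ln(2) / ke = 0.693147 / 0.076 = 9.12 hr
C(t) = C0 * exp(-ke*t) = 320 * exp(-0.076*20)
C(20) = 69.99 mg/L


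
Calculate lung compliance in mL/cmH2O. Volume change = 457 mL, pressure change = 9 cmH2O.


C = dV / dP
C = 457 / 9
C = 50.78 mL/cmH2O


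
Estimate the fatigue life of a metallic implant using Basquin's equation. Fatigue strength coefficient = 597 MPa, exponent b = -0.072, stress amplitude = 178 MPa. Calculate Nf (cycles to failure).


sigma_a = sigma_f' * (2Nf)^b
2Nf = (sigma_a/sigma_f')^(1/b)
2Nf = (178/597)^(1/-0.072)
2Nf = 19923502
Nf = 9.9618e+06


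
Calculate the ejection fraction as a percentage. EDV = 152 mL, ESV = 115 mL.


SV = EDV - ESV = 152 - 115 = 37 mL
EF = SV/EDV * 100 = 37/152 * 100
EF = 24.34%


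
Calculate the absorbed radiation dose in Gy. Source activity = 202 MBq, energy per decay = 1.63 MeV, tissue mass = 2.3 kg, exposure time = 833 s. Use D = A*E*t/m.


A = 202 MBq = 2.0200e+08 Bq
E = 1.63 MeV = 2.61126e-13 J
D = A*E*t/m = 2.0200e+08*2.61126e-13*833/2.3
D = 0.0191 Gy


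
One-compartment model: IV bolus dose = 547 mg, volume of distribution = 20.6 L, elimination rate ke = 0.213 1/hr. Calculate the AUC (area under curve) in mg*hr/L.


C0 = Dose/Vd = 547/20.6 = 26.5534 mg/L
AUC = C0/ke = 26.5534/0.213
AUC = 124.7 mg*hr/L


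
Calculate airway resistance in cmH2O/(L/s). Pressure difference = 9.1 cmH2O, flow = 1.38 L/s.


R = dP / flow
R = 9.1 / 1.38
R = 6.594 cmH2O/(L/s)


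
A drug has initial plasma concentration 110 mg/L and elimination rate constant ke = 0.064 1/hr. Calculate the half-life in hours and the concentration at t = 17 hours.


t_half = ln(2) / ke = 0.693147 / 0.064 = 10.83 hr
C(t) = C0 * exp(-ke*t) = 110 * exp(-0.064*17)
C(17) = 37.06 mg/L


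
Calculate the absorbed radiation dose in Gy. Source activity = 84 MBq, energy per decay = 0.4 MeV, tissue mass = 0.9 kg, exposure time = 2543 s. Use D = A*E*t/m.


A = 84 MBq = 8.4000e+07 Bq
E = 0.4 MeV = 6.408e-14 J
D = A*E*t/m = 8.4000e+07*6.408e-14*2543/0.9
D = 0.01521 Gy


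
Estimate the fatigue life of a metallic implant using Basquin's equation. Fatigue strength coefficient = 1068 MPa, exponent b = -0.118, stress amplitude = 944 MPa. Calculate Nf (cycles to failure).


sigma_a = sigma_f' * (2Nf)^b
2Nf = (sigma_a/sigma_f')^(1/b)
2Nf = (944/1068)^(1/-0.118)
2Nf = 2.8459745
Nf = 1.423


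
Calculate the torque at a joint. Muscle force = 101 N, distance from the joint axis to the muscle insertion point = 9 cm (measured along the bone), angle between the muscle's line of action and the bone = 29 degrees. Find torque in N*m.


Torque = F * d * sin(theta)   (moment arm = d*sin(theta))
d = 9 cm = 0.09 m
Torque = 101 * 0.09 * sin(29)
Torque = 4.407 N*m


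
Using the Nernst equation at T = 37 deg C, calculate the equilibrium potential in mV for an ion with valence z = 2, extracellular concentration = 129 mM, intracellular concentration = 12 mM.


E = (RT/(zF)) * ln(C_out/C_in)
T = 37 + 273.15 = 310.15 K
E = (8.314 * 310.15 / (2 * 96485)) * ln(129/12)
E = 31.73 mV


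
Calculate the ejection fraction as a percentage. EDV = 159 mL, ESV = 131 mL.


SV = EDV - ESV = 159 - 131 = 28 mL
EF = SV/EDV * 100 = 28/159 * 100
EF = 17.61%


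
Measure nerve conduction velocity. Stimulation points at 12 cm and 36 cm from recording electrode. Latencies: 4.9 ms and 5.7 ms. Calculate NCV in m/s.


Distance = (36 - 12) / 100 = 0.24 m
dt = (5.7 - 4.9) / 1000 = 8.0000e-04 s
NCV = dist / dt = 300 m/s


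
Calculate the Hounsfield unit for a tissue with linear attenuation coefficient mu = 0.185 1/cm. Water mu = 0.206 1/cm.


HU = ((mu_tissue - mu_water) / mu_water) * 1000
HU = ((0.185 - 0.206) / 0.206) * 1000
HU = -101.9


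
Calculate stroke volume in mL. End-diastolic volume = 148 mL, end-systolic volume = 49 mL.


SV = EDV - ESV
SV = 148 - 49
SV = 99 mL


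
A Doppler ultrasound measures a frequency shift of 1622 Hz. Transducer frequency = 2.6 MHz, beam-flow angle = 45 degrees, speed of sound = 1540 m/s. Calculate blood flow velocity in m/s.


v = fd * c / (2 * f0 * cos(theta))
v = 1622 * 1540 / (2 * 2.6000e+06 * cos(45))
v = 0.6793 m/s


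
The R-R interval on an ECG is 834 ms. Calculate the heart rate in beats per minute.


HR = 60 / RR_interval(s)
RR = 834 ms = 0.834 s
HR = 60 / 0.834 = 71.94 bpm


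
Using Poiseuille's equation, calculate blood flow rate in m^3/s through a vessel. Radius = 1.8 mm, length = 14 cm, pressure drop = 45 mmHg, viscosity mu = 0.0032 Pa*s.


Q = pi*r^4*dP / (8*mu*L)
r = 0.0018 m, L = 0.14 m
dP = 45 mmHg = 5999.49 Pa
Q = 5.5206e-05 m^3/s


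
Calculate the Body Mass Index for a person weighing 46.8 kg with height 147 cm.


BMI = weight / height^2
height = 147 cm = 1.47 m
BMI = 46.8 / 1.47^2
BMI = 21.66 kg/m^2


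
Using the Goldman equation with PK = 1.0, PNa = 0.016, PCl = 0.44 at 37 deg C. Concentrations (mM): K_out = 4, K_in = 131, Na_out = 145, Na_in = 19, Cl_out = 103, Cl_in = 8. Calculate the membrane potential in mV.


Vm = (RT/F)*ln((PK*Ko + PNa*Nao + PCl*Cli)/(PK*Ki + PNa*Nai + PCl*Clo))
Numer = 9.84, Denom = 176.624
Vm = -77.17 mV


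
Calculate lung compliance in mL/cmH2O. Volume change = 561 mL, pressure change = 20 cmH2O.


C = dV / dP
C = 561 / 20
C = 28.05 mL/cmH2O


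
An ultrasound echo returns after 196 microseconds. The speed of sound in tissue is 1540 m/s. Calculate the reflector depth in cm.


depth = c * t / 2
t = 196 us = 1.9600e-04 s
depth = 1540 * 1.9600e-04 / 2
depth = 0.15092 m = 15.092 cm


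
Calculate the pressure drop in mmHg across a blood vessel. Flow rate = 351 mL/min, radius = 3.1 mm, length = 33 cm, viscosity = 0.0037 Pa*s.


dP = 8*mu*L*Q / (pi*r^4)
Q = 351 mL/min = 5.85e-06 m^3/s
dP = 196.954 Pa = 196.954 / 133.322 mmHg = 1.477 mmHg


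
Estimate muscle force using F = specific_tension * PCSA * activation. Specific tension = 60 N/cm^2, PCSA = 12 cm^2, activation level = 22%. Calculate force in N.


F = sigma * PCSA * activation
F = 60 * 12 * 0.22
F = 158.4 N


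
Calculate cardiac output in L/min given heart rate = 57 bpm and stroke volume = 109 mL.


CO = HR * SV
CO = 57 * 109 / 1000
CO = 6.213 L/min


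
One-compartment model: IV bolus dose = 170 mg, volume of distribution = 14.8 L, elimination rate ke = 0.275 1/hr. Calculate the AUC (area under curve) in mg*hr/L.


C0 = Dose/Vd = 170/14.8 = 11.4865 mg/L
AUC = C0/ke = 11.4865/0.275
AUC = 41.77 mg*hr/L


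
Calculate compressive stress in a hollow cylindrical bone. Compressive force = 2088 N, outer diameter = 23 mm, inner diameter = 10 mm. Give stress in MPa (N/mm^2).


A = pi*(r_o^2 - r_i^2)
r_o = 11.5 mm, r_i = 5 mm
A = 336.936 mm^2
sigma = F/A = 2088 / 336.936
sigma = 6.197 MPa


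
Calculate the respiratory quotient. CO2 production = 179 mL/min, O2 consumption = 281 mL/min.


RQ = VCO2 / VO2
RQ = 179 / 281
RQ = 0.637


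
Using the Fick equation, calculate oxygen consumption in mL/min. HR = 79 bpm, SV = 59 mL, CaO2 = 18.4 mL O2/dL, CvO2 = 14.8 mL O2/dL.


CO = HR*SV = 79*59/1000 = 4.661 L/min
a-v O2 diff = 18.4 - 14.8 = 3.6 mL/dL
VO2 = CO * (CaO2-CvO2) * 10 dL/L
VO2 = 4.661 * 3.6 * 10
VO2 = 167.8 mL/min


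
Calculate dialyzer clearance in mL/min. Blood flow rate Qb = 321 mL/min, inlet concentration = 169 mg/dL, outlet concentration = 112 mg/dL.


K = Qb * (Cb_in - Cb_out) / Cb_in
K = 321 * (169 - 112) / 169
K = 108.3 mL/min


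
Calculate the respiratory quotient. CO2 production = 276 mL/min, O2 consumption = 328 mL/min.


RQ = VCO2 / VO2
RQ = 276 / 328
RQ = 0.8415


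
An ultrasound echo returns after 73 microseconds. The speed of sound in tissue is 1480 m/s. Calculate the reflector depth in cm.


depth = c * t / 2
t = 73 us = 7.3000e-05 s
depth = 1480 * 7.3000e-05 / 2
depth = 0.05402 m = 5.402 cm


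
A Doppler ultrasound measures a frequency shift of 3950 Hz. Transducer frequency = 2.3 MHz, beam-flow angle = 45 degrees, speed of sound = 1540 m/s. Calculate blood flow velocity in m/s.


v = fd * c / (2 * f0 * cos(theta))
v = 3950 * 1540 / (2 * 2.3000e+06 * cos(45))
v = 1.87 m/s


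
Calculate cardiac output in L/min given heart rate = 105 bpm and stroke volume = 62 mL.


CO = HR * SV
CO = 105 * 62 / 1000
CO = 6.51 L/min


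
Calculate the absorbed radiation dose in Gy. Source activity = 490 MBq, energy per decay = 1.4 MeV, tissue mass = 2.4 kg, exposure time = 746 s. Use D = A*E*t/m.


A = 490 MBq = 4.9000e+08 Bq
E = 1.4 MeV = 2.2428e-13 J
D = A*E*t/m = 4.9000e+08*2.2428e-13*746/2.4
D = 0.03416 Gy


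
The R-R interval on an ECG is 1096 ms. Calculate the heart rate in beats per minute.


HR = 60 / RR_interval(s)
RR = 1096 ms = 1.096 s
HR = 60 / 1.096 = 54.74 bpm


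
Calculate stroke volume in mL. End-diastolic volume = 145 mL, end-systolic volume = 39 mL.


SV = EDV - ESV
SV = 145 - 39
SV = 106 mL


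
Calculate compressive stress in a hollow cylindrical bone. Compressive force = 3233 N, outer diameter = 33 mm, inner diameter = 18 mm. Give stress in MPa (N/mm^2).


A = pi*(r_o^2 - r_i^2)
r_o = 16.5 mm, r_i = 9 mm
A = 600.83 mm^2
sigma = F/A = 3233 / 600.83
sigma = 5.381 MPa


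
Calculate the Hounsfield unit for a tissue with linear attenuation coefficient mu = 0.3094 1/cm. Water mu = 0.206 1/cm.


HU = ((mu_tissue - mu_water) / mu_water) * 1000
HU = ((0.3094 - 0.206) / 0.206) * 1000
HU = 501.9


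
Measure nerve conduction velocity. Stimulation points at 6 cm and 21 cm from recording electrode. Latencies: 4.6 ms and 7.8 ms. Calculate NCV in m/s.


Distance = (21 - 6) / 100 = 0.15 m
dt = (7.8 - 4.6) / 1000 = 0.0032 s
NCV = dist / dt = 46.87 m/s


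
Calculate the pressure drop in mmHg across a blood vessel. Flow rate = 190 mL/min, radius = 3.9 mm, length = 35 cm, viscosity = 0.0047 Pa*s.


dP = 8*mu*L*Q / (pi*r^4)
Q = 190 mL/min = 3.16667e-06 m^3/s
dP = 57.339 Pa = 57.339 / 133.322 mmHg = 0.4301 mmHg


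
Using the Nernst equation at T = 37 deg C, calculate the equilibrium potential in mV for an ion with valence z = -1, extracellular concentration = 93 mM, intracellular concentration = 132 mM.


E = (RT/(zF)) * ln(C_out/C_in)
T = 37 + 273.15 = 310.15 K
E = (8.314 * 310.15 / (-1 * 96485)) * ln(93/132)
E = 9.359 mV


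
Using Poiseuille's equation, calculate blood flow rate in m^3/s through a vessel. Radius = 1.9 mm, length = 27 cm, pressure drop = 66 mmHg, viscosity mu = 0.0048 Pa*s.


Q = pi*r^4*dP / (8*mu*L)
r = 0.0019 m, L = 0.27 m
dP = 66 mmHg = 8799.252 Pa
Q = 3.4747e-05 m^3/s


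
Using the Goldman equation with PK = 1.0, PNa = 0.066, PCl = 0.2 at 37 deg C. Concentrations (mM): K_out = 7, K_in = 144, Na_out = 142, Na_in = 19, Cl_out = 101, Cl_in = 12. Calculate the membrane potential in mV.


Vm = (RT/F)*ln((PK*Ko + PNa*Nao + PCl*Cli)/(PK*Ki + PNa*Nai + PCl*Clo))
Numer = 18.772, Denom = 165.454
Vm = -58.16 mV


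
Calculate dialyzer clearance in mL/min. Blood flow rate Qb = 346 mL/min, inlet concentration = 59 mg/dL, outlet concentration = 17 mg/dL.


K = Qb * (Cb_in - Cb_out) / Cb_in
K = 346 * (59 - 17) / 59
K = 246.3 mL/min


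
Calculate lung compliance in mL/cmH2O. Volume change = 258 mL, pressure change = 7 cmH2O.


C = dV / dP
C = 258 / 7
C = 36.86 mL/cmH2O


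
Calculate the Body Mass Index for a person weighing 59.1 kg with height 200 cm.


BMI = weight / height^2
height = 200 cm = 2 m
BMI = 59.1 / 2^2
BMI = 14.78 kg/m^2


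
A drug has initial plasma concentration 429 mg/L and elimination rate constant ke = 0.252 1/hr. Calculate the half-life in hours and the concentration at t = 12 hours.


t_half = ln(2) / ke = 0.693147 / 0.252 = 2.751 hr
C(t) = C0 * exp(-ke*t) = 429 * exp(-0.252*12)
C(12) = 20.85 mg/L


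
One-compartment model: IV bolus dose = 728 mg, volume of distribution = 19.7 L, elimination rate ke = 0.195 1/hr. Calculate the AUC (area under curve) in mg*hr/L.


C0 = Dose/Vd = 728/19.7 = 36.9543 mg/L
AUC = C0/ke = 36.9543/0.195
AUC = 189.5 mg*hr/L


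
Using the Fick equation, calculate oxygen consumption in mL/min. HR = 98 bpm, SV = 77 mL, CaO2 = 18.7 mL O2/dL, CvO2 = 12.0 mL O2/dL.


CO = HR*SV = 98*77/1000 = 7.546 L/min
a-v O2 diff = 18.7 - 12.0 = 6.7 mL/dL
VO2 = CO * (CaO2-CvO2) * 10 dL/L
VO2 = 7.546 * 6.7 * 10
VO2 = 505.6 mL/min


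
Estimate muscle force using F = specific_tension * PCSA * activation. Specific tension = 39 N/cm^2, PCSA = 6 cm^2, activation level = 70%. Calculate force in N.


F = sigma * PCSA * activation
F = 39 * 6 * 0.7
F = 163.8 N


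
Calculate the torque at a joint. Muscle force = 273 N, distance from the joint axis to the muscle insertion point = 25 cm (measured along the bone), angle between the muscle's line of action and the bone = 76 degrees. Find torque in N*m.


Torque = F * d * sin(theta)   (moment arm = d*sin(theta))
d = 25 cm = 0.25 m
Torque = 273 * 0.25 * sin(76)
Torque = 66.22 N*m


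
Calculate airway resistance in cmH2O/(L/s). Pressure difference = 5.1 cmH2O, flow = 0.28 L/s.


R = dP / flow
R = 5.1 / 0.28
R = 18.21 cmH2O/(L/s)


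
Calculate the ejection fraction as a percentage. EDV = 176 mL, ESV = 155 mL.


SV = EDV - ESV = 176 - 155 = 21 mL
EF = SV/EDV * 100 = 21/176 * 100
EF = 11.93%


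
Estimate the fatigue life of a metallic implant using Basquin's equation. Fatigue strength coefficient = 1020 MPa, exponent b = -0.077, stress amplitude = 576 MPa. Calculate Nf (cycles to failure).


sigma_a = sigma_f' * (2Nf)^b
2Nf = (sigma_a/sigma_f')^(1/b)
2Nf = (576/1020)^(1/-0.077)
2Nf = 1671.4249
Nf = 835.7


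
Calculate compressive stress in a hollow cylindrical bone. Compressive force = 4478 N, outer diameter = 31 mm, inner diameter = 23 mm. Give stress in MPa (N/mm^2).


A = pi*(r_o^2 - r_i^2)
r_o = 15.5 mm, r_i = 11.5 mm
A = 339.292 mm^2
sigma = F/A = 4478 / 339.292
sigma = 13.2 MPa


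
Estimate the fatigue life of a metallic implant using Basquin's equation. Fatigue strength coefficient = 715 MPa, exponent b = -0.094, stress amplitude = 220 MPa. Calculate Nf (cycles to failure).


sigma_a = sigma_f' * (2Nf)^b
2Nf = (sigma_a/sigma_f')^(1/b)
2Nf = (220/715)^(1/-0.094)
2Nf = 278976.53
Nf = 1.395e+05


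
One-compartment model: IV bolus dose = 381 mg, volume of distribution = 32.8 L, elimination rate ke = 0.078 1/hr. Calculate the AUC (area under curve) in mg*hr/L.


C0 = Dose/Vd = 381/32.8 = 11.6159 mg/L
AUC = C0/ke = 11.6159/0.078
AUC = 148.9 mg*hr/L


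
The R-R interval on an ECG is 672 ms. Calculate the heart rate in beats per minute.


HR = 60 / RR_interval(s)
RR = 672 ms = 0.672 s
HR = 60 / 0.672 = 89.29 bpm


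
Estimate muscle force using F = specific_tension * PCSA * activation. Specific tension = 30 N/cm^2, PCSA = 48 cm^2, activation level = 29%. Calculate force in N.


F = sigma * PCSA * activation
F = 30 * 48 * 0.29
F = 417.6 N


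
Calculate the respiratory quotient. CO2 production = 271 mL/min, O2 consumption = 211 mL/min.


RQ = VCO2 / VO2
RQ = 271 / 211
RQ = 1.284


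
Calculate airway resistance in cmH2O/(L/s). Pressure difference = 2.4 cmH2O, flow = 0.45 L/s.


R = dP / flow
R = 2.4 / 0.45
R = 5.333 cmH2O/(L/s)


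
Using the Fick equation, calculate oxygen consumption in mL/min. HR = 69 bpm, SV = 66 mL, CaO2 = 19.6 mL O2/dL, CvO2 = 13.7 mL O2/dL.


CO = HR*SV = 69*66/1000 = 4.554 L/min
a-v O2 diff = 19.6 - 13.7 = 5.9 mL/dL
VO2 = CO * (CaO2-CvO2) * 10 dL/L
VO2 = 4.554 * 5.9 * 10
VO2 = 268.7 mL/min


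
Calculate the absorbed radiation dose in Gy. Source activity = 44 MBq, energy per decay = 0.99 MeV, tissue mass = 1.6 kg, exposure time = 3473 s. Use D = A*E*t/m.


A = 44 MBq = 4.4000e+07 Bq
E = 0.99 MeV = 1.58598e-13 J
D = A*E*t/m = 4.4000e+07*1.58598e-13*3473/1.6
D = 0.01515 Gy


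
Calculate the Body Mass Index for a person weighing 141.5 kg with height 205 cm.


BMI = weight / height^2
height = 205 cm = 2.05 m
BMI = 141.5 / 2.05^2
BMI = 33.67 kg/m^2


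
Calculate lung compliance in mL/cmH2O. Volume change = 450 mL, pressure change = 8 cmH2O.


C = dV / dP
C = 450 / 8
C = 56.25 mL/cmH2O


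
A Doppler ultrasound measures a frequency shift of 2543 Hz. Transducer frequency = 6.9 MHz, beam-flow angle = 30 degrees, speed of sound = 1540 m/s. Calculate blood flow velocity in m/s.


v = fd * c / (2 * f0 * cos(theta))
v = 2543 * 1540 / (2 * 6.9000e+06 * cos(30))
v = 0.3277 m/s


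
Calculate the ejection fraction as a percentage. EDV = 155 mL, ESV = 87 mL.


SV = EDV - ESV = 155 - 87 = 68 mL
EF = SV/EDV * 100 = 68/155 * 100
EF = 43.87%


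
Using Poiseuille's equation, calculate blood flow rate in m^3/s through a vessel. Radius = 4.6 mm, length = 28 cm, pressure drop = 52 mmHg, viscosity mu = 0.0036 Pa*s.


Q = pi*r^4*dP / (8*mu*L)
r = 0.0046 m, L = 0.28 m
dP = 52 mmHg = 6932.744 Pa
Q = 0.001209 m^3/s


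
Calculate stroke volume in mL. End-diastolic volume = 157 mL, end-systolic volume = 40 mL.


SV = EDV - ESV
SV = 157 - 40
SV = 117 mL


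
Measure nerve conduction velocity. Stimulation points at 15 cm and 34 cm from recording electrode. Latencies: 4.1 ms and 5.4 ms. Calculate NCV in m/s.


Distance = (34 - 15) / 100 = 0.19 m
dt = (5.4 - 4.1) / 1000 = 0.0013 s
NCV = dist / dt = 146.2 m/s


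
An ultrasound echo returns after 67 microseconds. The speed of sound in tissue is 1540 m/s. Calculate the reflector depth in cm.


depth = c * t / 2
t = 67 us = 6.7000e-05 s
depth = 1540 * 6.7000e-05 / 2
depth = 0.05159 m = 5.159 cm


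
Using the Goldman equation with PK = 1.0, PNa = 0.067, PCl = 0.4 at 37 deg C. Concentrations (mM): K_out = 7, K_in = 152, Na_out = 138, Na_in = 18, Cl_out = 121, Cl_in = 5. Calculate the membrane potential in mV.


Vm = (RT/F)*ln((PK*Ko + PNa*Nao + PCl*Cli)/(PK*Ki + PNa*Nai + PCl*Clo))
Numer = 18.246, Denom = 201.606
Vm = -64.2 mV


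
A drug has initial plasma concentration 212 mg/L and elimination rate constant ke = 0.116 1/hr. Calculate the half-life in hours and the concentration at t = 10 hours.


t_half = ln(2) / ke = 0.693147 / 0.116 = 5.975 hr
C(t) = C0 * exp(-ke*t) = 212 * exp(-0.116*10)
C(10) = 66.46 mg/L


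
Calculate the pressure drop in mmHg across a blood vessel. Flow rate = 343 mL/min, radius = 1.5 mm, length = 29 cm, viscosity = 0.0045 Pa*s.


dP = 8*mu*L*Q / (pi*r^4)
Q = 343 mL/min = 5.71667e-06 m^3/s
dP = 3752.57 Pa = 3752.57 / 133.322 mmHg = 28.15 mmHg


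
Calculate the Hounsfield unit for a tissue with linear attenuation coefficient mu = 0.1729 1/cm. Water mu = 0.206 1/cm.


HU = ((mu_tissue - mu_water) / mu_water) * 1000
HU = ((0.1729 - 0.206) / 0.206) * 1000
HU = -160.7


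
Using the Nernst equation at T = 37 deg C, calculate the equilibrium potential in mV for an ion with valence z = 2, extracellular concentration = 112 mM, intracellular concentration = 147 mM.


E = (RT/(zF)) * ln(C_out/C_in)
T = 37 + 273.15 = 310.15 K
E = (8.314 * 310.15 / (2 * 96485)) * ln(112/147)
E = -3.634 mV


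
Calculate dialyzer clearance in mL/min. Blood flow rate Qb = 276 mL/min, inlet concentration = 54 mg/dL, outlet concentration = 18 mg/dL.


K = Qb * (Cb_in - Cb_out) / Cb_in
K = 276 * (54 - 18) / 54
K = 184 mL/min


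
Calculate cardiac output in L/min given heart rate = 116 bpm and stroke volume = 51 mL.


CO = HR * SV
CO = 116 * 51 / 1000
CO = 5.916 L/min


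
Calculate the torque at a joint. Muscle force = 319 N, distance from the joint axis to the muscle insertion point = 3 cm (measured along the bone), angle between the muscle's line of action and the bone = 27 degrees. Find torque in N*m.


Torque = F * d * sin(theta)   (moment arm = d*sin(theta))
d = 3 cm = 0.03 m
Torque = 319 * 0.03 * sin(27)
Torque = 4.345 N*m


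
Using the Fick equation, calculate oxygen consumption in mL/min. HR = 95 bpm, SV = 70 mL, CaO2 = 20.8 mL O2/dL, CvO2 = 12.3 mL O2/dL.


CO = HR*SV = 95*70/1000 = 6.65 L/min
a-v O2 diff = 20.8 - 12.3 = 8.5 mL/dL
VO2 = CO * (CaO2-CvO2) * 10 dL/L
VO2 = 6.65 * 8.5 * 10
VO2 = 565.2 mL/min


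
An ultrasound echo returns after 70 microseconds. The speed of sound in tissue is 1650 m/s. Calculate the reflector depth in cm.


depth = c * t / 2
t = 70 us = 7.0000e-05 s
depth = 1650 * 7.0000e-05 / 2
depth = 0.05775 m = 5.775 cm


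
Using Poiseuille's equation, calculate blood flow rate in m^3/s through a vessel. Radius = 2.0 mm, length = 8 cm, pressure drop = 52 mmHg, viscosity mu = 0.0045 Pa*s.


Q = pi*r^4*dP / (8*mu*L)
r = 0.002 m, L = 0.08 m
dP = 52 mmHg = 6932.744 Pa
Q = 1.2100e-04 m^3/s


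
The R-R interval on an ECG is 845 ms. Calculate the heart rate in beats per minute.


HR = 60 / RR_interval(s)
RR = 845 ms = 0.845 s
HR = 60 / 0.845 = 71.01 bpm


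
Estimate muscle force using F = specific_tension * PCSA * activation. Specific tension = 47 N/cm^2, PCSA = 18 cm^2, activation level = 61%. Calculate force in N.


F = sigma * PCSA * activation
F = 47 * 18 * 0.61
F = 516.1 N


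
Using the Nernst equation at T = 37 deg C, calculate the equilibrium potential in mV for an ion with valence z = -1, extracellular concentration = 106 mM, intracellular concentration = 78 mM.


E = (RT/(zF)) * ln(C_out/C_in)
T = 37 + 273.15 = 310.15 K
E = (8.314 * 310.15 / (-1 * 96485)) * ln(106/78)
E = -8.197 mV


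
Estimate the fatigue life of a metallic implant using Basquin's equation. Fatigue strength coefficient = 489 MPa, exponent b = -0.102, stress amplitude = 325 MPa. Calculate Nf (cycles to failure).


sigma_a = sigma_f' * (2Nf)^b
2Nf = (sigma_a/sigma_f')^(1/b)
2Nf = (325/489)^(1/-0.102)
2Nf = 54.886516
Nf = 27.44


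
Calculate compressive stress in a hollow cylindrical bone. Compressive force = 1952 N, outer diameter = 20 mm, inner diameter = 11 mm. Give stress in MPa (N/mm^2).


A = pi*(r_o^2 - r_i^2)
r_o = 10 mm, r_i = 5.5 mm
A = 219.126 mm^2
sigma = F/A = 1952 / 219.126
sigma = 8.908 MPa


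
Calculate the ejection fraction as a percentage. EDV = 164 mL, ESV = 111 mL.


SV = EDV - ESV = 164 - 111 = 53 mL
EF = SV/EDV * 100 = 53/164 * 100
EF = 32.32%


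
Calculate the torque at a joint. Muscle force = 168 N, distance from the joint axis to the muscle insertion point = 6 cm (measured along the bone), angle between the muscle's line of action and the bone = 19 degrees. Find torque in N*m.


Torque = F * d * sin(theta)   (moment arm = d*sin(theta))
d = 6 cm = 0.06 m
Torque = 168 * 0.06 * sin(19)
Torque = 3.282 N*m


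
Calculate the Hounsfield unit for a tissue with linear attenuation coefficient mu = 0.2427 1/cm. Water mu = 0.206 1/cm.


HU = ((mu_tissue - mu_water) / mu_water) * 1000
HU = ((0.2427 - 0.206) / 0.206) * 1000
HU = 178.2


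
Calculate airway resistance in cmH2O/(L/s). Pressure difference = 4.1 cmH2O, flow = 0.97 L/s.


R = dP / flow
R = 4.1 / 0.97
R = 4.227 cmH2O/(L/s)


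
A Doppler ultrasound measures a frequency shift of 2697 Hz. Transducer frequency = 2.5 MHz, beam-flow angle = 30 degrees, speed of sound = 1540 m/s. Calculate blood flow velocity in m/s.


v = fd * c / (2 * f0 * cos(theta))
v = 2697 * 1540 / (2 * 2.5000e+06 * cos(30))
v = 0.9592 m/s


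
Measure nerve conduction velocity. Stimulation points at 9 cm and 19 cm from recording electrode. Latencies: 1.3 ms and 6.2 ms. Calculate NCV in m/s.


Distance = (19 - 9) / 100 = 0.1 m
dt = (6.2 - 1.3) / 1000 = 0.0049 s
NCV = dist / dt = 20.41 m/s


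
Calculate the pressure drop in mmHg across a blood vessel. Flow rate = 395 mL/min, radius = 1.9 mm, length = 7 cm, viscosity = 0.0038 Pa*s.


dP = 8*mu*L*Q / (pi*r^4)
Q = 395 mL/min = 6.58333e-06 m^3/s
dP = 342.179 Pa = 342.179 / 133.322 mmHg = 2.567 mmHg


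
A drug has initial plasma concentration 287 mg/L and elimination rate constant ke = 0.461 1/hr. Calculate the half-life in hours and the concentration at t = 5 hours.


t_half = ln(2) / ke = 0.693147 / 0.461 = 1.504 hr
C(t) = C0 * exp(-ke*t) = 287 * exp(-0.461*5)
C(5) = 28.63 mg/L


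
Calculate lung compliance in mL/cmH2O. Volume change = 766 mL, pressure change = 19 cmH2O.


C = dV / dP
C = 766 / 19
C = 40.32 mL/cmH2O


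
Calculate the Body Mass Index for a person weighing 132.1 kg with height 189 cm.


BMI = weight / height^2
height = 189 cm = 1.89 m
BMI = 132.1 / 1.89^2
BMI = 36.98 kg/m^2


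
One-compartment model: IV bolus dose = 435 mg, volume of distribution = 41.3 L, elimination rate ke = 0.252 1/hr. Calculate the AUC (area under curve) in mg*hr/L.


C0 = Dose/Vd = 435/41.3 = 10.5327 mg/L
AUC = C0/ke = 10.5327/0.252
AUC = 41.8 mg*hr/L


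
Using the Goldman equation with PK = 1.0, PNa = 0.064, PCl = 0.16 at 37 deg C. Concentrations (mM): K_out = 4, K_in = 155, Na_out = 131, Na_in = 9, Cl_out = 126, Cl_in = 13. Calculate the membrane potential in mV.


Vm = (RT/F)*ln((PK*Ko + PNa*Nao + PCl*Cli)/(PK*Ki + PNa*Nai + PCl*Clo))
Numer = 14.464, Denom = 175.736
Vm = -66.74 mV


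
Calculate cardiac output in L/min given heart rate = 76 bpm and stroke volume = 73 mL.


CO = HR * SV
CO = 76 * 73 / 1000
CO = 5.548 L/min


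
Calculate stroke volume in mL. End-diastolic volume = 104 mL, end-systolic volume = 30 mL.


SV = EDV - ESV
SV = 104 - 30
SV = 74 mL


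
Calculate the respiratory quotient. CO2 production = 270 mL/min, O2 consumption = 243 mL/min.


RQ = VCO2 / VO2
RQ = 270 / 243
RQ = 1.111


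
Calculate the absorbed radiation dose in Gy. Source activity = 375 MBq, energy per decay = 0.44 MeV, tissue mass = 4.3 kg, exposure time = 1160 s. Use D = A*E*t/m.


A = 375 MBq = 3.7500e+08 Bq
E = 0.44 MeV = 7.0488e-14 J
D = A*E*t/m = 3.7500e+08*7.0488e-14*1160/4.3
D = 0.007131 Gy


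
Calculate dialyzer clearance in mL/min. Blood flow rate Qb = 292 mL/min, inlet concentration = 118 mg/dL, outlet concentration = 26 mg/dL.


K = Qb * (Cb_in - Cb_out) / Cb_in
K = 292 * (118 - 26) / 118
K = 227.7 mL/min


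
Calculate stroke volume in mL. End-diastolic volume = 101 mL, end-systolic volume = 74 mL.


SV = EDV - ESV
SV = 101 - 74
SV = 27 mL


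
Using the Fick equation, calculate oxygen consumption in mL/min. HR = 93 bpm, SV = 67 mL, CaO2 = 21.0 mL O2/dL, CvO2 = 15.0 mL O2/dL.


CO = HR*SV = 93*67/1000 = 6.231 L/min
a-v O2 diff = 21.0 - 15.0 = 6 mL/dL
VO2 = CO * (CaO2-CvO2) * 10 dL/L
VO2 = 6.231 * 6 * 10
VO2 = 373.9 mL/min
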